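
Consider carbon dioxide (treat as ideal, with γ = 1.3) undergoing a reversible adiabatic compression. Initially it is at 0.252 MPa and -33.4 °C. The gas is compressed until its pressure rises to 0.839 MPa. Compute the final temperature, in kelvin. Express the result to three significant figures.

T₂ ≈ 316 K

Adiabatic: T₂/T₁ = (P₂/P₁)^((γ−1)/γ).
T₁ = -33.4 °C = 239.7 K.
T₂ = 239.7 × (0.839/0.252)^(0.231) = 316.4 K.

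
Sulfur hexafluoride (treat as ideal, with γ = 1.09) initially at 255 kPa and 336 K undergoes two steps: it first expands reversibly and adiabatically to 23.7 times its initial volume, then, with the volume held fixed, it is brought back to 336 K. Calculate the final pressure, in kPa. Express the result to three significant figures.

Adiabatic step (PV^γ = const): P₂ = 255×(1/23.7)^(1.09) = 8.092 kPa; T₂ = 336×(1/23.7)^(0.09) = 252.7 K.
Isochoric: P₃ = P₂(T₃/T₂) = 8.092 × (336/252.7) = 10.76 kPa.

P₃ ≈ 10.8 kPa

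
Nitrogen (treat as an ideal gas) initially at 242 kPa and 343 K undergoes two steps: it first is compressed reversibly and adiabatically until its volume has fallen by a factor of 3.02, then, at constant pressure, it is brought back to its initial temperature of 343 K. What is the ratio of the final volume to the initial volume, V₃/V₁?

V₃/V₁ ≈ 0.213

For a diatomic ideal gas γ = 7/5.
Adiabatic step: V₂/V₁ = 0.3311; T₂ = T₁·3.02^(2/5) = 533.7 K.
Isobaric step: V₃/V₂ = T₃/T₂ = 343/533.7.
V₃/V₁ = (V₂/V₁)(V₃/V₂) = 0.3311 × (343/533.7) = 0.2128.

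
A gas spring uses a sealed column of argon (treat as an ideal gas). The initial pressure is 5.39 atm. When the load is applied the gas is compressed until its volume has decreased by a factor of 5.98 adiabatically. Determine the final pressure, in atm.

P₂ ≈ 106 atm

Since PV^γ is constant along a reversible adiabat, P₂ = P₁ (V₁/V₂)^γ.
For a monatomic ideal gas γ = 5/3.
P₂ = 5.39 × 5.98^(5/3) = 106.2 atm.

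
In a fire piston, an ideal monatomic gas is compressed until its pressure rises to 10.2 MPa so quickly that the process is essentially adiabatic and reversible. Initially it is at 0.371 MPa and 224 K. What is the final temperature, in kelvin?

T₂ ≈ 843 K

Adiabatic: T₂/T₁ = (P₂/P₁)^((γ−1)/γ).
For a monatomic ideal gas γ = 5/3, so (γ−1)/γ = 2/5.
T₂ = 224 × (10.2/0.371)^(2/5) = 843.2 K.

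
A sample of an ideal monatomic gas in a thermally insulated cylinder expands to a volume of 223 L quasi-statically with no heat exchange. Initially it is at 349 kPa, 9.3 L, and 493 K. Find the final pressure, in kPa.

Adiabatic: P₁V₁^γ = P₂V₂^γ ⇒ P₂ = P₁ (V₁/V₂)^γ.
γ = 5/3 for a monatomic ideal gas.
P₂ = 349 × (9.3/223)^(5/3) = 1.75 kPa.

P₂ ≈ 1.75 kPa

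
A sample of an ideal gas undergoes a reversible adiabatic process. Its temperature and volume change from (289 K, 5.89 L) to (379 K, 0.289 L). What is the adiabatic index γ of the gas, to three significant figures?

γ ≈ 1.09

TV^(γ−1) = const ⇒ γ − 1 = ln(T₂/T₁) / ln(V₁/V₂).
γ = 1 + ln(379/289) / ln(5.89/0.289) = 1.09.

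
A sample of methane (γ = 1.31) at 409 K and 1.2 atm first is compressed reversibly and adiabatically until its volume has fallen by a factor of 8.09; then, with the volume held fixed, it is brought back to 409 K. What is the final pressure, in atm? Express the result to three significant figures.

P₃ ≈ 9.71 atm

Adiabatic step (PV^γ = const): P₂ = 1.2×8.09^(1.31) = 18.56 atm; T₂ = 409×8.09^(0.31) = 782 K.
Isochoric: P₃ = P₂(T₃/T₂) = 18.56 × (409/782) = 9.708 atm.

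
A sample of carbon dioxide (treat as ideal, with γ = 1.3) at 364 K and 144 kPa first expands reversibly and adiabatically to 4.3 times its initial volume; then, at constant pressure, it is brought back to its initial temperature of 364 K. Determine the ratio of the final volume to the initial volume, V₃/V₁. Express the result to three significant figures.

Adiabatic step: V₂/V₁ = 4.3; T₂ = T₁·(1/4.3)^(0.3) = 235 K.
Isobaric step: V₃/V₂ = T₃/T₂ = 364/235.
V₃/V₁ = (V₂/V₁)(V₃/V₂) = 4.3 × (364/235) = 6.661.

V₃/V₁ ≈ 6.66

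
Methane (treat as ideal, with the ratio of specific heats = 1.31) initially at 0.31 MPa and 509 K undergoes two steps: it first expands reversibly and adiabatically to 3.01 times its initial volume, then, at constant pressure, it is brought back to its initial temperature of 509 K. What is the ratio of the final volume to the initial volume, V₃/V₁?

Adiabatic step: V₂/V₁ = 3.01; T₂ = T₁·(1/3.01)^(0.31) = 361.7 K.
Isobaric step: V₃/V₂ = T₃/T₂ = 509/361.7.
V₃/V₁ = (V₂/V₁)(V₃/V₂) = 3.01 × (509/361.7) = 4.236.

V₃/V₁ ≈ 4.24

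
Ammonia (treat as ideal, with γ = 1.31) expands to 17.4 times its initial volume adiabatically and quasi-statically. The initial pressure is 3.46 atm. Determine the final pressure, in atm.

P₂ ≈ 0.0820 atm

Since PV^γ is constant along a reversible adiabat, P₂ = P₁ (V₁/V₂)^γ.
P₂ = 3.46 × (1/17.4)^(1.31) = 0.08203 atm.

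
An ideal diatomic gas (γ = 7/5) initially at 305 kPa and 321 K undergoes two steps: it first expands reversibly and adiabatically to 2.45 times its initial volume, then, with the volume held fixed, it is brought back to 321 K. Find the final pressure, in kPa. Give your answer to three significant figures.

Adiabatic step (PV^γ = const): P₂ = 305×(1/2.45)^(7/5) = 86.99 kPa; T₂ = 321×(1/2.45)^(2/5) = 224.3 K.
Isochoric: P₃ = P₂(T₃/T₂) = 86.99 × (321/224.3) = 124.5 kPa.

P₃ ≈ 124 kPa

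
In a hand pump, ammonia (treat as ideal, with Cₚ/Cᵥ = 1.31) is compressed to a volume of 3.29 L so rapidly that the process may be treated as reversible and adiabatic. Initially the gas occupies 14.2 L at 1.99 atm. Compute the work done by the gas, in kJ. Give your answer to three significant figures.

P₂ = P₁(V₁/V₂)^γ = 1.99×(14.2/3.29)^(1.31) = 13.52 atm.
For a reversible adiabat, W_by_gas = (P₁V₁ − P₂V₂)/(γ−1).
W_by = (201600×0.0142 − 1.369×10^6×0.00329) / (0.31) = -5297 J.

W ≈ -5.30 kJ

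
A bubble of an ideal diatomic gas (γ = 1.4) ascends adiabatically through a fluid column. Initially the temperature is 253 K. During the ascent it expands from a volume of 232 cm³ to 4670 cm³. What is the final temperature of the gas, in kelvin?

Adiabatic: T₁V₁^(γ−1) = T₂V₂^(γ−1) ⇒ T₂ = T₁ (V₁/V₂)^(γ−1).
T₂ = 253 × (232/4670)^(0.4) = 76.14 K.

T₂ ≈ 76.1 K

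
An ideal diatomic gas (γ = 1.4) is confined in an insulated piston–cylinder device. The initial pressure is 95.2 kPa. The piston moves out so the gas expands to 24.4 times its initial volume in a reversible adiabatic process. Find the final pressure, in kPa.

Since PV^γ is constant along a reversible adiabat, P₂ = P₁ (V₁/V₂)^γ.
P₂ = 95.2 × (1/24.4)^(1.4) = 1.087 kPa.

P₂ ≈ 1.09 kPa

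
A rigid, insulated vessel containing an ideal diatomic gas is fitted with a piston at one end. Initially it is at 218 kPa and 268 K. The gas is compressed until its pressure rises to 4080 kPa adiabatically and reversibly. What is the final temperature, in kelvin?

T₂ ≈ 619 K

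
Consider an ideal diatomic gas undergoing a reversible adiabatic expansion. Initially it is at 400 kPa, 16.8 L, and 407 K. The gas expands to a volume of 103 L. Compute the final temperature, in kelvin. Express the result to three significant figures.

T₂ ≈ 197 K

Adiabatic: T₁V₁^(γ−1) = T₂V₂^(γ−1) ⇒ T₂ = T₁ (V₁/V₂)^(γ−1).
γ = 7/5 for a diatomic ideal gas.
T₂ = 407 × (16.8/103)^(2/5) = 197.1 K.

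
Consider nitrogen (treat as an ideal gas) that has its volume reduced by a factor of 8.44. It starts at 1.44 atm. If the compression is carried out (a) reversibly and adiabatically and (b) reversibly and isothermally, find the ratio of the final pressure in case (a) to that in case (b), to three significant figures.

P_adiabatic / P_isothermal ≈ 2.35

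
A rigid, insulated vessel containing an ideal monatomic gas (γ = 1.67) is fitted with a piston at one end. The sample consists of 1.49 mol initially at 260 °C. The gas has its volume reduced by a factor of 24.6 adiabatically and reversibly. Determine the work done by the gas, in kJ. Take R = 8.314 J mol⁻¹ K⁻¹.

W ≈ -74.4 kJ

For a reversible adiabat TV^(γ−1) is constant, so T₂ = T₁ (V₁/V₂)^(γ−1).
T₁ = 260 °C = 533.1 K.
T₂ = 533.1 × 24.6^(0.67) = 4558 K.
Q = 0, so ΔU = W_on_gas = nCᵥΔT with Cᵥ = R/(γ−1) = 12.41 J/(mol·K).
ΔU = 1.49 × 12.41 × (4558 − 533.1) = 74420 J.
Work done by the gas = −ΔU = -74420 J.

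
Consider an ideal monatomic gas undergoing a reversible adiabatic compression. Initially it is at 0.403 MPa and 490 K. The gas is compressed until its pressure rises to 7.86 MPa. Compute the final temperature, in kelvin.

T₂ ≈ 1610 K

Along an adiabat T P^((1−γ)/γ) is constant, so T₂ = T₁ (P₂/P₁)^((γ−1)/γ).
For a monatomic ideal gas γ = 5/3, so (γ−1)/γ = 2/5.
T₂ = 490 × (7.86/0.403)^(2/5) = 1608 K.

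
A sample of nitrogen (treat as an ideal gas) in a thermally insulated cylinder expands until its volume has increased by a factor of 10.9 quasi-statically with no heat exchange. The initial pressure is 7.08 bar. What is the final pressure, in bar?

Since PV^γ is constant along a reversible adiabat, P₂ = P₁ (V₁/V₂)^γ.
For a diatomic ideal gas γ = 7/5.
P₂ = 7.08 × (1/10.9)^(7/5) = 0.2498 bar.

P₂ ≈ 0.250 bar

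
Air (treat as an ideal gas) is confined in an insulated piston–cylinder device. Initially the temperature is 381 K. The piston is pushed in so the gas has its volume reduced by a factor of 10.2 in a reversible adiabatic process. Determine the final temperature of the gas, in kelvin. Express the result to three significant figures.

T₂ ≈ 965 K

For a reversible adiabat TV^(γ−1) is constant, so T₂ = T₁ (V₁/V₂)^(γ−1).
For a diatomic ideal gas γ = 7/5, so γ−1 = 2/5.
T₂ = 381 × 10.2^(2/5) = 964.6 K.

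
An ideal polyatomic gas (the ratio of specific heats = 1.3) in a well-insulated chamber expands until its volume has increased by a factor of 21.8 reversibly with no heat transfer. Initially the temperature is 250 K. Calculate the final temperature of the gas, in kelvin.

T₂ ≈ 99.2 K

Adiabatic: T₁V₁^(γ−1) = T₂V₂^(γ−1) ⇒ T₂ = T₁ (V₁/V₂)^(γ−1).
T₂ = 250 × (1/21.8)^(0.3) = 99.18 K.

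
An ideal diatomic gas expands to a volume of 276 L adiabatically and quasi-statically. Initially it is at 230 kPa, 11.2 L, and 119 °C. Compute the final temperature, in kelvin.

For a reversible adiabat TV^(γ−1) is constant, so T₂ = T₁ (V₁/V₂)^(γ−1).
γ = 7/5 for a diatomic ideal gas.
T₁ = 119 °C = 392.1 K.
T₂ = 392.1 × (11.2/276)^(2/5) = 108.8 K.

T₂ ≈ 109 K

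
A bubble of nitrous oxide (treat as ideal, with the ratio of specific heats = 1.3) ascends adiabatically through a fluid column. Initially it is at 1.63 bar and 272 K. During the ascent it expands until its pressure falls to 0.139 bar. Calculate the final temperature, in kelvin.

Adiabatic: T₂/T₁ = (P₂/P₁)^((γ−1)/γ).
T₂ = 272 × (0.139/1.63)^(0.231) = 154.1 K.

T₂ ≈ 154 K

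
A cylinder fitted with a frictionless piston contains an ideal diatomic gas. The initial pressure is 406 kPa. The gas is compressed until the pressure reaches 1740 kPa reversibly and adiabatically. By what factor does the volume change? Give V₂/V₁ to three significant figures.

From PV^γ = const, V₂/V₁ = (P₁/P₂)^(1/γ).
For a diatomic ideal gas γ = 7/5.
V₂/V₁ = (406/1740)^(5/7) = 0.3536.

V₂/V₁ ≈ 0.354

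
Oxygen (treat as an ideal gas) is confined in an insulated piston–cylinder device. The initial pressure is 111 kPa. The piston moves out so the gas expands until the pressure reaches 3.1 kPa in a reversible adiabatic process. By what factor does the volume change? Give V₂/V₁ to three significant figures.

V₂/V₁ ≈ 12.9

From PV^γ = const, V₂/V₁ = (P₁/P₂)^(1/γ).
For a diatomic ideal gas γ = 7/5.
V₂/V₁ = (111/3.1)^(5/7) = 12.88.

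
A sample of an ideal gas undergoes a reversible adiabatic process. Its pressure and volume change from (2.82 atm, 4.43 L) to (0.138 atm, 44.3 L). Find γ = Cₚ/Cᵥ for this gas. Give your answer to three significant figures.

PV^γ = const ⇒ γ = ln(P₂/P₁) / ln(V₁/V₂).
γ = ln(0.138/2.82) / ln(4.43/44.3) = 1.31.

γ ≈ 1.31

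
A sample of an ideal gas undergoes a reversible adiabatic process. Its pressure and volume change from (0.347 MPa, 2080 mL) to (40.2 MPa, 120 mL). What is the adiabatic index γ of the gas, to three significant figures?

PV^γ = const ⇒ γ = ln(P₂/P₁) / ln(V₁/V₂).
γ = ln(40.2/0.347) / ln(2080/120) = 1.666.

γ ≈ 1.67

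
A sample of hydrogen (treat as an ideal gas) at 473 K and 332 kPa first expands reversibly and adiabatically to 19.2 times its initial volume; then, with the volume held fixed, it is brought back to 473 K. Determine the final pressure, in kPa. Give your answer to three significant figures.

P₃ ≈ 17.3 kPa

For a diatomic ideal gas γ = 7/5.
Adiabatic step (PV^γ = const): P₂ = 332×(1/19.2)^(7/5) = 5.303 kPa; T₂ = 473×(1/19.2)^(2/5) = 145.1 K.
Isochoric: P₃ = P₂(T₃/T₂) = 5.303 × (473/145.1) = 17.29 kPa.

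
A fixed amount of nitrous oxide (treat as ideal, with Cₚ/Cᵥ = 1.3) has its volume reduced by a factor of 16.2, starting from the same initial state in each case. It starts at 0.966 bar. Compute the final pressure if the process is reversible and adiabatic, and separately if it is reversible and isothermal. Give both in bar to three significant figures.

adiabatic: 36.1 bar; isothermal: 15.6 bar

Isothermal: P₂ = P₁(V₁/V₂) = 0.966×16.2 = 15.65 bar.
Adiabatic: P₂ = P₁(V₁/V₂)^γ = 0.966×16.2^(1.3) = 36.09 bar.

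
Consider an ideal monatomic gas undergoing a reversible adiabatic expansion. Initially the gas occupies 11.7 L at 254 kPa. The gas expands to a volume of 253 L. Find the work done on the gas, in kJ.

γ = 5/3 for a monatomic ideal gas.
P₂ = P₁(V₁/V₂)^γ = 254×(11.7/253)^(5/3) = 1.513 kPa.
For a reversible adiabat, W_by_gas = (P₁V₁ − P₂V₂)/(γ−1).
W_by = (254000×0.0117 − 1513×0.253) / (2/3) = 3883 J.
W_on_gas = −W_by = -3883 J.

W ≈ -3.88 kJ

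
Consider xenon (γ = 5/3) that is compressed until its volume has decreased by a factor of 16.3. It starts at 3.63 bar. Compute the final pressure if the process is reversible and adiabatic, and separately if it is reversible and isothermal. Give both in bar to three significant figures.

adiabatic: 380 bar; isothermal: 59.2 bar

Isothermal: P₂ = P₁(V₁/V₂) = 3.63×16.3 = 59.17 bar.
Adiabatic: P₂ = P₁(V₁/V₂)^γ = 3.63×16.3^(5/3) = 380.4 bar.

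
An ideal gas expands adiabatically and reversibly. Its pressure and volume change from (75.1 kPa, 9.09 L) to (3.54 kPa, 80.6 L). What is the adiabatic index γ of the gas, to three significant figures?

γ ≈ 1.40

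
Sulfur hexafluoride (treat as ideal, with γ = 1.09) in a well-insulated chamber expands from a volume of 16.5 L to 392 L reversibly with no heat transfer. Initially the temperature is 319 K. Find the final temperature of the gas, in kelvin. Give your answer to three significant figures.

T₂ ≈ 240 K

Adiabatic: T₁V₁^(γ−1) = T₂V₂^(γ−1) ⇒ T₂ = T₁ (V₁/V₂)^(γ−1).
T₂ = 319 × (16.5/392)^(0.09) = 239.9 K.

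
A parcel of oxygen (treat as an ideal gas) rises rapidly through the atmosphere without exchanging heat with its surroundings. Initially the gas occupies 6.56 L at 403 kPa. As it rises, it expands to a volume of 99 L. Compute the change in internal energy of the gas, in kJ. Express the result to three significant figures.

ΔU ≈ -4.38 kJ

γ = 7/5 for a diatomic ideal gas.
P₂ = P₁(V₁/V₂)^γ = 403×(6.56/99)^(7/5) = 9.017 kPa.
For a reversible adiabat, W_by_gas = (P₁V₁ − P₂V₂)/(γ−1).
W_by = (403000×0.00656 − 9017×0.099) / (2/5) = 4377 J.
Q = 0 ⇒ ΔU = −W_by = -4377 J.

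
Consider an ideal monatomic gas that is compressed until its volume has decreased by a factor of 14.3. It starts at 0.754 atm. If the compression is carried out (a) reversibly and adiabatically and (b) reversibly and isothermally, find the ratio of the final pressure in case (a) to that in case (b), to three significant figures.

For a monatomic ideal gas γ = 5/3.
Isothermal: P_b = P₁(V₁/V₂) = 0.754×14.3.
Adiabatic: P_a = P₁(V₁/V₂)^γ = 0.754×14.3^(5/3).
P_a/P_b = (V₁/V₂)^(γ−1) = 14.3^(2/3) = 5.891.

P_adiabatic / P_isothermal ≈ 5.89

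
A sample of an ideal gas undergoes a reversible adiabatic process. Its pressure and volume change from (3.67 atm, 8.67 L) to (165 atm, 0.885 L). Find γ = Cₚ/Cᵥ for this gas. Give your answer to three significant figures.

γ ≈ 1.67

PV^γ = const ⇒ γ = ln(P₂/P₁) / ln(V₁/V₂).
γ = ln(165/3.67) / ln(8.67/0.885) = 1.668.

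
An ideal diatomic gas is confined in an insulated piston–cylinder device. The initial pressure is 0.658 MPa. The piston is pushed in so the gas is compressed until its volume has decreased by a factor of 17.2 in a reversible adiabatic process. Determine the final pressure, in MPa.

P₂ ≈ 35.3 MPa

Since PV^γ is constant along a reversible adiabat, P₂ = P₁ (V₁/V₂)^γ.
For a diatomic ideal gas γ = 7/5.
P₂ = 0.658 × 17.2^(7/5) = 35.32 MPa.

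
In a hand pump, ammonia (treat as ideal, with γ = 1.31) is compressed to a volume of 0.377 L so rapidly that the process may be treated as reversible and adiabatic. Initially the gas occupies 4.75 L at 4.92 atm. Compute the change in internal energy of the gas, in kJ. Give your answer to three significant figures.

ΔU ≈ 9.12 kJ

P₂ = P₁(V₁/V₂)^γ = 4.92×(4.75/0.377)^(1.31) = 136 atm.
For a reversible adiabat, W_by_gas = (P₁V₁ − P₂V₂)/(γ−1).
W_by = (498500×0.00475 − 1.378×10^7×0.000377) / (0.31) = -9116 J.
Q = 0 ⇒ ΔU = −W_by = 9116 J.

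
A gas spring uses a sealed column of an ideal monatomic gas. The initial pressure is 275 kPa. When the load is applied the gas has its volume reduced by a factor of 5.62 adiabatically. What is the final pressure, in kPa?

Adiabatic: P₁V₁^γ = P₂V₂^γ ⇒ P₂ = P₁ (V₁/V₂)^γ.
For a monatomic ideal gas γ = 5/3.
P₂ = 275 × 5.62^(5/3) = 4885 kPa.

P₂ ≈ 4890 kPa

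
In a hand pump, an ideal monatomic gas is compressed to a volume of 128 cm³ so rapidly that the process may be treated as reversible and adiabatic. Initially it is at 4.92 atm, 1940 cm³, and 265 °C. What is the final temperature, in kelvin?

For a reversible adiabat TV^(γ−1) is constant, so T₂ = T₁ (V₁/V₂)^(γ−1).
γ = 5/3 for a monatomic ideal gas.
T₁ = 265 °C = 538.1 K.
T₂ = 538.1 × (1940/128)^(2/3) = 3296 K.

T₂ ≈ 3300 K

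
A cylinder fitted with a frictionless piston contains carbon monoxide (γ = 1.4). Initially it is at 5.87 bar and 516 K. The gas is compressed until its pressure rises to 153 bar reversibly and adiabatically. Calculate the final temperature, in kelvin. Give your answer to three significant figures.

Adiabatic: T₂/T₁ = (P₂/P₁)^((γ−1)/γ).
T₂ = 516 × (153/5.87)^(0.286) = 1310 K.

T₂ ≈ 1310 K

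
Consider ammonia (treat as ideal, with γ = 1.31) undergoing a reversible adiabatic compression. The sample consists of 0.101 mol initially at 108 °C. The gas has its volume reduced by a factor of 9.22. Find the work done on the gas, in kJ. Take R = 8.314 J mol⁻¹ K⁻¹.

For a reversible adiabat TV^(γ−1) is constant, so T₂ = T₁ (V₁/V₂)^(γ−1).
T₁ = 108 °C = 381.1 K.
T₂ = 381.1 × 9.22^(0.31) = 758.9 K.
Q = 0, so ΔU = W_on_gas = nCᵥΔT with Cᵥ = R/(γ−1) = 26.82 J/(mol·K).
ΔU = 0.101 × 26.82 × (758.9 − 381.1) = 1023 J.

W ≈ 1.02 kJ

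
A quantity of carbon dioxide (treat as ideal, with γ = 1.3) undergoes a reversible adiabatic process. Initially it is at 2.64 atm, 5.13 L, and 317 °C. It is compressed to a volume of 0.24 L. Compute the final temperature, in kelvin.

Adiabatic: T₁V₁^(γ−1) = T₂V₂^(γ−1) ⇒ T₂ = T₁ (V₁/V₂)^(γ−1).
T₁ = 317 °C = 590.1 K.
T₂ = 590.1 × (5.13/0.24)^(0.3) = 1479 K.

T₂ ≈ 1480 K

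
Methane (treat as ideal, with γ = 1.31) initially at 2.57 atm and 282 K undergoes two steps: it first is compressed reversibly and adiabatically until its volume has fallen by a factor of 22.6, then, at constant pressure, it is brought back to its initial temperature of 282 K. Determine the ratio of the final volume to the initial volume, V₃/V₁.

V₃/V₁ ≈ 0.0168

Adiabatic step: V₂/V₁ = 0.04425; T₂ = T₁·22.6^(0.31) = 741.3 K.
Isobaric step: V₃/V₂ = T₃/T₂ = 282/741.3.
V₃/V₁ = (V₂/V₁)(V₃/V₂) = 0.04425 × (282/741.3) = 0.01683.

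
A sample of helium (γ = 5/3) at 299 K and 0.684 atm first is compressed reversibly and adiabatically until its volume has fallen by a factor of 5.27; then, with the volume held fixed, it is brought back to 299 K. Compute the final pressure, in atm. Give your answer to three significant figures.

Adiabatic step (PV^γ = const): P₂ = 0.684×5.27^(5/3) = 10.92 atm; T₂ = 299×5.27^(2/3) = 905.5 K.
Isochoric: P₃ = P₂(T₃/T₂) = 10.92 × (299/905.5) = 3.605 atm.

P₃ ≈ 3.60 atm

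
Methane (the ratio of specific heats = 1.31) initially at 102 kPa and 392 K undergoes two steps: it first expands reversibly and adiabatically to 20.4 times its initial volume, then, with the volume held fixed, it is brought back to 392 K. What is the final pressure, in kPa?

P₃ ≈ 5.00 kPa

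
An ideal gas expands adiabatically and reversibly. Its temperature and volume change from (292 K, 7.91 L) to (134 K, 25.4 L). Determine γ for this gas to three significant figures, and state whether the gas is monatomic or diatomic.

γ ≈ 1.67; monatomic

TV^(γ−1) = const ⇒ γ − 1 = ln(T₂/T₁) / ln(V₁/V₂).
γ = 1 + ln(134/292) / ln(7.91/25.4) = 1.668.
γ ≈ 1.67 is close to 5/3, so the gas is monatomic.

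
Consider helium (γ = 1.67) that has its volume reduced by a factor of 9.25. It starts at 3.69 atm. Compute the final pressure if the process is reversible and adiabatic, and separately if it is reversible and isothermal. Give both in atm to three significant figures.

adiabatic: 152 atm; isothermal: 34.1 atm

Isothermal: P₂ = P₁(V₁/V₂) = 3.69×9.25 = 34.13 atm.
Adiabatic: P₂ = P₁(V₁/V₂)^γ = 3.69×9.25^(1.67) = 151.5 atm.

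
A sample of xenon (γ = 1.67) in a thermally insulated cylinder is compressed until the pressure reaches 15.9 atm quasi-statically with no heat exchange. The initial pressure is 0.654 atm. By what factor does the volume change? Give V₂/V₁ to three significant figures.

From PV^γ = const, V₂/V₁ = (P₁/P₂)^(1/γ).
V₂/V₁ = (0.654/15.9)^(0.599) = 0.148.

V₂/V₁ ≈ 0.148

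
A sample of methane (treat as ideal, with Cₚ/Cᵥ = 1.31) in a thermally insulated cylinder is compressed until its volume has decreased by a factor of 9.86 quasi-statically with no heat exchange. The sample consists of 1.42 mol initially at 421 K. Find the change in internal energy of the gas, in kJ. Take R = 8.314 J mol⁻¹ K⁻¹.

Adiabatic: T₁V₁^(γ−1) = T₂V₂^(γ−1) ⇒ T₂ = T₁ (V₁/V₂)^(γ−1).
T₂ = 421 × 9.86^(0.31) = 855.8 K.
Q = 0, so ΔU = W_on_gas = nCᵥΔT with Cᵥ = R/(γ−1) = 26.82 J/(mol·K).
ΔU = 1.42 × 26.82 × (855.8 − 421) = 16560 J.

ΔU ≈ 16.6 kJ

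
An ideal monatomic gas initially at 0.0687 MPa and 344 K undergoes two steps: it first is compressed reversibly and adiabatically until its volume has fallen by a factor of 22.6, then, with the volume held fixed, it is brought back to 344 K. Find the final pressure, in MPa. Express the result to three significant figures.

P₃ ≈ 1.55 MPa

For a monatomic ideal gas γ = 5/3.
Adiabatic step (PV^γ = const): P₂ = 0.0687×22.6^(5/3) = 12.41 MPa; T₂ = 344×22.6^(2/3) = 2750 K.
Isochoric: P₃ = P₂(T₃/T₂) = 12.41 × (344/2750) = 1.553 MPa.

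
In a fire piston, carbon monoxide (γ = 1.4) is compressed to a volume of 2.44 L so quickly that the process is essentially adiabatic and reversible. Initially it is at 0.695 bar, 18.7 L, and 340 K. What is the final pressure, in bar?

P₂ ≈ 12.0 bar

Adiabatic: P₁V₁^γ = P₂V₂^γ ⇒ P₂ = P₁ (V₁/V₂)^γ.
P₂ = 0.695 × (18.7/2.44)^(1.4) = 12.03 bar.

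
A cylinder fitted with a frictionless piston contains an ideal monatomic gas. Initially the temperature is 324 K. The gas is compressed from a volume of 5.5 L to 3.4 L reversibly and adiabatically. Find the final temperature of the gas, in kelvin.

Adiabatic: T₁V₁^(γ−1) = T₂V₂^(γ−1) ⇒ T₂ = T₁ (V₁/V₂)^(γ−1).
For a monatomic ideal gas γ = 5/3, so γ−1 = 2/3.
T₂ = 324 × (5.5/3.4)^(2/3) = 446.5 K.

T₂ ≈ 446 K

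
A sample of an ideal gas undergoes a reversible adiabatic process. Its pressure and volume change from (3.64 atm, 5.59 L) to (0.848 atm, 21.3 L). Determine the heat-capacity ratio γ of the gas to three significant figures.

PV^γ = const ⇒ γ = ln(P₂/P₁) / ln(V₁/V₂).
γ = ln(0.848/3.64) / ln(5.59/21.3) = 1.089.

γ ≈ 1.09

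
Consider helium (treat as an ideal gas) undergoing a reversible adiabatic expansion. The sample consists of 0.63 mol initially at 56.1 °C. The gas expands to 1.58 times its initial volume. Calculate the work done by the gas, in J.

Adiabatic: T₁V₁^(γ−1) = T₂V₂^(γ−1) ⇒ T₂ = T₁ (V₁/V₂)^(γ−1).
γ = 5/3 for a monatomic ideal gas, so γ−1 = 2/3.
T₁ = 56.1 °C = 329.2 K.
T₂ = 329.2 × (1/1.58)^(2/3) = 242.7 K.
Q = 0, so ΔU = W_on_gas = nCᵥΔT with Cᵥ = R/(γ−1) = 12.47 J/(mol·K).
ΔU = 0.63 × 12.47 × (242.7 − 329.2) = -679.9 J.
Work done by the gas = −ΔU = 679.9 J.

W ≈ 680 J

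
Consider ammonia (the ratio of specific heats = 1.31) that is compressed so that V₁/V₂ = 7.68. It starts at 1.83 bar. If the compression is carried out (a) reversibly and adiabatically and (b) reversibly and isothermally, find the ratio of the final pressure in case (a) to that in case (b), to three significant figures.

Isothermal: P_b = P₁(V₁/V₂) = 1.83×7.68.
Adiabatic: P_a = P₁(V₁/V₂)^γ = 1.83×7.68^(1.31).
P_a/P_b = (V₁/V₂)^(γ−1) = 7.68^(0.31) = 1.881.

P_adiabatic / P_isothermal ≈ 1.88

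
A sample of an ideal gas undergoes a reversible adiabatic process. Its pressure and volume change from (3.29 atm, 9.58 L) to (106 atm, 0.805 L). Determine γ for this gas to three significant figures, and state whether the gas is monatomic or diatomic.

γ ≈ 1.40; diatomic

PV^γ = const ⇒ γ = ln(P₂/P₁) / ln(V₁/V₂).
γ = ln(106/3.29) / ln(9.58/0.805) = 1.402.
γ ≈ 1.40 is close to 7/5, so the gas is diatomic.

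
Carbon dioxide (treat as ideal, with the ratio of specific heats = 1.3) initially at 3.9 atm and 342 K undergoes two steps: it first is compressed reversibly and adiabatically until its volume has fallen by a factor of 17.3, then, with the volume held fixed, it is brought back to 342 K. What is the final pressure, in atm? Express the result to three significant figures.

P₃ ≈ 67.5 atm

Adiabatic step (PV^γ = const): P₂ = 3.9×17.3^(1.3) = 158.7 atm; T₂ = 342×17.3^(0.3) = 804.3 K.
Isochoric: P₃ = P₂(T₃/T₂) = 158.7 × (342/804.3) = 67.47 atm.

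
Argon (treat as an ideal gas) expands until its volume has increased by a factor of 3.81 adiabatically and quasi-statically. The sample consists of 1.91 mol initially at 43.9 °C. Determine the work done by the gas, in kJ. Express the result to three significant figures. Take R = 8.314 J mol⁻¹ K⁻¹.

Adiabatic: T₁V₁^(γ−1) = T₂V₂^(γ−1) ⇒ T₂ = T₁ (V₁/V₂)^(γ−1).
γ = 5/3 for a monatomic ideal gas, so γ−1 = 2/3.
T₁ = 43.9 °C = 317 K.
T₂ = 317 × (1/3.81)^(2/3) = 130 K.
Q = 0, so ΔU = W_on_gas = nCᵥΔT with Cᵥ = R/(γ−1) = 12.47 J/(mol·K).
ΔU = 1.91 × 12.47 × (130 − 317) = -4456 J.
Work done by the gas = −ΔU = 4456 J.

W ≈ 4.46 kJ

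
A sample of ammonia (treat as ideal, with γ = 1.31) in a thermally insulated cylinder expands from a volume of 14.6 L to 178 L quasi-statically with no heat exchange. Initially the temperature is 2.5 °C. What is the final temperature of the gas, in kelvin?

T₂ ≈ 127 K

For a reversible adiabat TV^(γ−1) is constant, so T₂ = T₁ (V₁/V₂)^(γ−1).
T₁ = 2.5 °C = 275.6 K.
T₂ = 275.6 × (14.6/178)^(0.31) = 127 K.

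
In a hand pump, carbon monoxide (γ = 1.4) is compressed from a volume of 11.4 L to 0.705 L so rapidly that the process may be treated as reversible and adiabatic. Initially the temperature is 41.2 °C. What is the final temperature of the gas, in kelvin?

For a reversible adiabat TV^(γ−1) is constant, so T₂ = T₁ (V₁/V₂)^(γ−1).
T₁ = 41.2 °C = 314.3 K.
T₂ = 314.3 × (11.4/0.705)^(0.4) = 957 K.

T₂ ≈ 957 K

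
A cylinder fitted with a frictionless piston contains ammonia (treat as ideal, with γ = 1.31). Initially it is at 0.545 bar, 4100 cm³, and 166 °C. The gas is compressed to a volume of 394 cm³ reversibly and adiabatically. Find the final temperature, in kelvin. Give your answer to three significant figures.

Adiabatic: T₁V₁^(γ−1) = T₂V₂^(γ−1) ⇒ T₂ = T₁ (V₁/V₂)^(γ−1).
T₁ = 166 °C = 439.1 K.
T₂ = 439.1 × (4100/394)^(0.31) = 907.8 K.

T₂ ≈ 908 K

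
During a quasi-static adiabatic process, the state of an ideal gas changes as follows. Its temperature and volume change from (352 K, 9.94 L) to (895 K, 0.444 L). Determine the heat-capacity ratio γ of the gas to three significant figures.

TV^(γ−1) = const ⇒ γ − 1 = ln(T₂/T₁) / ln(V₁/V₂).
γ = 1 + ln(895/352) / ln(9.94/0.444) = 1.3.

γ ≈ 1.30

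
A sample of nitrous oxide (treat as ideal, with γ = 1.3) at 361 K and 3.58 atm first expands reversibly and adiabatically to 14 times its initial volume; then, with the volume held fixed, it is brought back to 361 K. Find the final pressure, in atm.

P₃ ≈ 0.256 atm

Adiabatic step (PV^γ = const): P₂ = 3.58×(1/14)^(1.3) = 0.1159 atm; T₂ = 361×(1/14)^(0.3) = 163.6 K.
Isochoric: P₃ = P₂(T₃/T₂) = 0.1159 × (361/163.6) = 0.2557 atm.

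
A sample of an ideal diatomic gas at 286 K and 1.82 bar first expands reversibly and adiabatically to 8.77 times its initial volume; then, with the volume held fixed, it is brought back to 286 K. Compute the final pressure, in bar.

P₃ ≈ 0.208 bar

For a diatomic ideal gas γ = 7/5.
Adiabatic step (PV^γ = const): P₂ = 1.82×(1/8.77)^(7/5) = 0.08707 bar; T₂ = 286×(1/8.77)^(2/5) = 120 K.
Isochoric: P₃ = P₂(T₃/T₂) = 0.08707 × (286/120) = 0.2075 bar.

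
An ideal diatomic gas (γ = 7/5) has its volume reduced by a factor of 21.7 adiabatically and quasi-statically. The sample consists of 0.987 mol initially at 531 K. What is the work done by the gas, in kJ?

W ≈ -26.4 kJ

For a reversible adiabat TV^(γ−1) is constant, so T₂ = T₁ (V₁/V₂)^(γ−1).
T₂ = 531 × 21.7^(2/5) = 1818 K.
Q = 0, so ΔU = W_on_gas = nCᵥΔT with Cᵥ = R/(γ−1) = 20.79 J/(mol·K).
ΔU = 0.987 × 20.79 × (1818 − 531) = 26410 J.
Work done by the gas = −ΔU = -26410 J.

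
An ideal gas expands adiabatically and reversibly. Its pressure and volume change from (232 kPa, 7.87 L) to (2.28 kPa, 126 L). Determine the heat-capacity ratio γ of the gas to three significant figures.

γ ≈ 1.67

PV^γ = const ⇒ γ = ln(P₂/P₁) / ln(V₁/V₂).
γ = ln(2.28/232) / ln(7.87/126) = 1.667.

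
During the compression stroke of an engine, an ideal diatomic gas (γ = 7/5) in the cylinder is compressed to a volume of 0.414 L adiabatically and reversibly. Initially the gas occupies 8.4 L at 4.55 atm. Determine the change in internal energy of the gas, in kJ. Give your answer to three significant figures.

ΔU ≈ 22.6 kJ

P₂ = P₁(V₁/V₂)^γ = 4.55×(8.4/0.414)^(7/5) = 307.8 atm.
For a reversible adiabat, W_by_gas = (P₁V₁ − P₂V₂)/(γ−1).
W_by = (461000×0.0084 − 3.118×10^7×0.000414) / (2/5) = -22590 J.
Q = 0 ⇒ ΔU = −W_by = 22590 J.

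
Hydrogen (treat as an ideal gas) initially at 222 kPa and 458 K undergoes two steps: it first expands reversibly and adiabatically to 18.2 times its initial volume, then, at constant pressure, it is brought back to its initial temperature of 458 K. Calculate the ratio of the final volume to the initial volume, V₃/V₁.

V₃/V₁ ≈ 58.1

For a diatomic ideal gas γ = 7/5.
Adiabatic step: V₂/V₁ = 18.2; T₂ = T₁·(1/18.2)^(2/5) = 143.5 K.
Isobaric step: V₃/V₂ = T₃/T₂ = 458/143.5.
V₃/V₁ = (V₂/V₁)(V₃/V₂) = 18.2 × (458/143.5) = 58.09.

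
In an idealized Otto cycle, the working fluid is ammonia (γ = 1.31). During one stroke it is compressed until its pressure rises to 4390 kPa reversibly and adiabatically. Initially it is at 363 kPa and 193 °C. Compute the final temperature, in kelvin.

Adiabatic: T₂/T₁ = (P₂/P₁)^((γ−1)/γ).
T₁ = 193 °C = 466.1 K.
T₂ = 466.1 × (4390/363)^(0.237) = 840.8 K.

T₂ ≈ 841 K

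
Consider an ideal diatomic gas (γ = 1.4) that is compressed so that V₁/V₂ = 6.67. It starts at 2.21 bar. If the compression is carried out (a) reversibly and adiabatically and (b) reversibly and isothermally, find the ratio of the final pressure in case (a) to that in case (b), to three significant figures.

P_adiabatic / P_isothermal ≈ 2.14

Isothermal: P_b = P₁(V₁/V₂) = 2.21×6.67.
Adiabatic: P_a = P₁(V₁/V₂)^γ = 2.21×6.67^(1.4).
P_a/P_b = (V₁/V₂)^(γ−1) = 6.67^(0.4) = 2.136.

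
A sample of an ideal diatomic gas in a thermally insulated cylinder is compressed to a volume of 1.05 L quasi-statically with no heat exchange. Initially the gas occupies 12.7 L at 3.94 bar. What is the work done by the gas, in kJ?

γ = 7/5 for a diatomic ideal gas.
P₂ = P₁(V₁/V₂)^γ = 3.94×(12.7/1.05)^(7/5) = 129.2 bar.
For a reversible adiabat, W_by_gas = (P₁V₁ − P₂V₂)/(γ−1).
W_by = (394000×0.0127 − 1.292×10^7×0.00105) / (2/5) = -21400 J.

W ≈ -21.4 kJ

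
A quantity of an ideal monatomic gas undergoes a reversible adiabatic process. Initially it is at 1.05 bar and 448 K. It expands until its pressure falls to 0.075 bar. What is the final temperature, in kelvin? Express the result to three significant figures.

T₂ ≈ 156 K

Adiabatic: T₂/T₁ = (P₂/P₁)^((γ−1)/γ).
For a monatomic ideal gas γ = 5/3, so (γ−1)/γ = 2/5.
T₂ = 448 × (0.075/1.05)^(2/5) = 155.9 K.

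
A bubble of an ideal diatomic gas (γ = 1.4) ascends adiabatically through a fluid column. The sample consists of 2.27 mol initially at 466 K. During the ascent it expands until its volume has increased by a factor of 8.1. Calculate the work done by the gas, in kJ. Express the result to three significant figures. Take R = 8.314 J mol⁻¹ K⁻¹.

W ≈ 12.5 kJ

For a reversible adiabat TV^(γ−1) is constant, so T₂ = T₁ (V₁/V₂)^(γ−1).
T₂ = 466 × (1/8.1)^(0.4) = 201.8 K.
Q = 0, so ΔU = W_on_gas = nCᵥΔT with Cᵥ = R/(γ−1) = 20.79 J/(mol·K).
ΔU = 2.27 × 20.79 × (201.8 − 466) = -12460 J.
Work done by the gas = −ΔU = 12460 J.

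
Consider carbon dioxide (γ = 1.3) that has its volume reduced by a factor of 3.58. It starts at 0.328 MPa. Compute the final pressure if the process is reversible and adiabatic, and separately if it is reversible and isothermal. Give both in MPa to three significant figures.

adiabatic: 1.72 MPa; isothermal: 1.17 MPa

Isothermal: P₂ = P₁(V₁/V₂) = 0.328×3.58 = 1.174 MPa.
Adiabatic: P₂ = P₁(V₁/V₂)^γ = 0.328×3.58^(1.3) = 1.722 MPa.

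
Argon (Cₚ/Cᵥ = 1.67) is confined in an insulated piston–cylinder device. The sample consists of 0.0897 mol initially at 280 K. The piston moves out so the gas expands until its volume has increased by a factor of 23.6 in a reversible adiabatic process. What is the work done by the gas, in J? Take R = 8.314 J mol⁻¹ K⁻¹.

W ≈ 274 J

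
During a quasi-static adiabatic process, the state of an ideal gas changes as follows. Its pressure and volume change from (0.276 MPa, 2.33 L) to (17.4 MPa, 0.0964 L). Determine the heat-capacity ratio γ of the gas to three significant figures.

γ ≈ 1.30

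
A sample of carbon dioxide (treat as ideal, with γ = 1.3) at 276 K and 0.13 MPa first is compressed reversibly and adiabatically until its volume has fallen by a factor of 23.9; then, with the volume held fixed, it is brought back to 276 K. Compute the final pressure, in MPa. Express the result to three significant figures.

P₃ ≈ 3.11 MPa

Adiabatic step (PV^γ = const): P₂ = 0.13×23.9^(1.3) = 8.051 MPa; T₂ = 276×23.9^(0.3) = 715.2 K.
Isochoric: P₃ = P₂(T₃/T₂) = 8.051 × (276/715.2) = 3.107 MPa.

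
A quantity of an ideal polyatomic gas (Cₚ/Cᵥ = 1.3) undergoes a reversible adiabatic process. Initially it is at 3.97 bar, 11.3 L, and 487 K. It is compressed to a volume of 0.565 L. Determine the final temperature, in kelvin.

T₂ ≈ 1200 K

For a reversible adiabat TV^(γ−1) is constant, so T₂ = T₁ (V₁/V₂)^(γ−1).
T₂ = 487 × (11.3/0.565)^(0.3) = 1196 K.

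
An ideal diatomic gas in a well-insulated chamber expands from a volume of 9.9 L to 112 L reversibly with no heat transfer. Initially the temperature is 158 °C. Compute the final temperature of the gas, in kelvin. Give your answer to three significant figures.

T₂ ≈ 163 K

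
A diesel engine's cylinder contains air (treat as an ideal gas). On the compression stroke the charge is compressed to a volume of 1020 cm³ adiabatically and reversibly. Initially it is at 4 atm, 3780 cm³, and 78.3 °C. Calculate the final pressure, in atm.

Since PV^γ is constant along a reversible adiabat, P₂ = P₁ (V₁/V₂)^γ.
γ = 7/5 for a diatomic ideal gas.
P₂ = 4 × (3780/1020)^(7/5) = 25.03 atm.

P₂ ≈ 25.0 atm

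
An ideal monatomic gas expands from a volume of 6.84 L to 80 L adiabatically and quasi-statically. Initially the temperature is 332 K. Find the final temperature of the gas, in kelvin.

T₂ ≈ 64.4 K

For a reversible adiabat TV^(γ−1) is constant, so T₂ = T₁ (V₁/V₂)^(γ−1).
For a monatomic ideal gas γ = 5/3, so γ−1 = 2/3.
T₂ = 332 × (6.84/80)^(2/3) = 64.43 K.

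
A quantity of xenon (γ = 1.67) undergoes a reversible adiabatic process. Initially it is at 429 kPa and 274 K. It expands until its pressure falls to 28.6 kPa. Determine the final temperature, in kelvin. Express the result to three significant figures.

T₂ ≈ 92.4 K

Along an adiabat T P^((1−γ)/γ) is constant, so T₂ = T₁ (P₂/P₁)^((γ−1)/γ).
T₂ = 274 × (28.6/429)^(0.401) = 92.45 K.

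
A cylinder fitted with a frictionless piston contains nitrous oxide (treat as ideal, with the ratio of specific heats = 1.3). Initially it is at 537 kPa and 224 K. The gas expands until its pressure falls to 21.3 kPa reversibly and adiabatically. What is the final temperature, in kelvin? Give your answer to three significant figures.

T₂ ≈ 106 K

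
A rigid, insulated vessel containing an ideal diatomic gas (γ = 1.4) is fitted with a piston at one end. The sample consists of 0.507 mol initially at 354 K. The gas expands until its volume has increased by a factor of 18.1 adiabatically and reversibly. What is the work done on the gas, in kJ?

W ≈ -2.56 kJ

For a reversible adiabat TV^(γ−1) is constant, so T₂ = T₁ (V₁/V₂)^(γ−1).
T₂ = 354 × (1/18.1)^(0.4) = 111.2 K.
Q = 0, so ΔU = W_on_gas = nCᵥΔT with Cᵥ = R/(γ−1) = 20.79 J/(mol·K).
ΔU = 0.507 × 20.79 × (111.2 − 354) = -2559 J.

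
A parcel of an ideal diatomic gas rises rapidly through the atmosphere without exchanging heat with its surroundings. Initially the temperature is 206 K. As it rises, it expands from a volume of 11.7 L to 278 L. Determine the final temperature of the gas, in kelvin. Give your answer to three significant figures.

For a reversible adiabat TV^(γ−1) is constant, so T₂ = T₁ (V₁/V₂)^(γ−1).
For a diatomic ideal gas γ = 7/5, so γ−1 = 2/5.
T₂ = 206 × (11.7/278)^(2/5) = 58.01 K.

T₂ ≈ 58.0 K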